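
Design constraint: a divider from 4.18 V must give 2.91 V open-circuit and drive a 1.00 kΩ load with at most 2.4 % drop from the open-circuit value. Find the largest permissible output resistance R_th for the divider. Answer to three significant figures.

R_th ≤ 24.6 Ω

Loading drop = R_th/(R_th + R_L) ≤ 0.0240, so R_th ≤ R_L · ε/(1−ε) = 1.00 kΩ × 0.0240/0.9760 = 24.6 Ω.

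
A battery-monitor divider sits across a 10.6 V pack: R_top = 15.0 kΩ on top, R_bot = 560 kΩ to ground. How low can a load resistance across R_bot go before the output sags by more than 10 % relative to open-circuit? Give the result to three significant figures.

Output resistance R_th = R_top‖R_bot = (15.0 × 560)/575.0 = 14.61 kΩ.
The fractional drop is R_th/(R_th + R_L); requiring this ≤ 0.100 gives R_L ≥ R_th(1/0.100 − 1) = 14.61 × 9.000 = 131 kΩ.

R_L(min) ≈ 131 kΩ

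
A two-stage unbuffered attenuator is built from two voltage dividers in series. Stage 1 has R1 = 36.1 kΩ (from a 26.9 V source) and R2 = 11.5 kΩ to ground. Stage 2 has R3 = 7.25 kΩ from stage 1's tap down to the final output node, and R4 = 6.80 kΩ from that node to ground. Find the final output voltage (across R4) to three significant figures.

Stage 2 presents R3+R4 = 14.05 kΩ as a load on stage 1's tap.
Stage 1's lower leg becomes R2‖(R3+R4) = 6.324 kΩ, so V_mid = 26.9 × 6.324/42.42 = 4.010 V.
Stage 2 is itself unloaded: V_out = V_mid × R4/(R3+R4) = 4.010 × 6.80/14.05 = 1.94 V.

V_out ≈ 1.94 V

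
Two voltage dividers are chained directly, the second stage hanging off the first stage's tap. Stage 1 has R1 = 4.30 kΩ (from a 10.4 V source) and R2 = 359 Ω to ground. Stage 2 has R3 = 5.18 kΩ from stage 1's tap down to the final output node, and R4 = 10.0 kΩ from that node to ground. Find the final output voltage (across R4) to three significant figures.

V_out ≈ 0.517 V

Stage 2 presents R3+R4 = 15180 Ω as a load on stage 1's tap.
Stage 1's lower leg becomes R2‖(R3+R4) = 350.7 Ω, so V_mid = 10.4 × 350.7/4651 = 0.7843 V.
Stage 2 is itself unloaded: V_out = V_mid × R4/(R3+R4) = 0.7843 × 10000/15180 = 0.517 V.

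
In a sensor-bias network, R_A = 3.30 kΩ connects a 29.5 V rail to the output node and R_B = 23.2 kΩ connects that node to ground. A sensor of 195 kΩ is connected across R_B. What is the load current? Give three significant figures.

I_L ≈ 0.131 mA

R_B‖R_L = 20.73 kΩ; V_out = 29.5 × 20.73/24.03 = 25.45 V.
I_L = V_out / R_L = 25.45 / 195 kΩ = 0.131 mA.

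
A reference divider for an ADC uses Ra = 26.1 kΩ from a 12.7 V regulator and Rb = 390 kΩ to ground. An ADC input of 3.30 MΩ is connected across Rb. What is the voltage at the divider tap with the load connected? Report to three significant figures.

The load sits in parallel with Rb: Rb‖R_L = (390 × 3300) / (390 + 3300) = 348.8 kΩ.
V_out = 12.7 × 348.8 / (26.1 + 348.8) = 12.7 × 348.8/374.9 = 11.8 V.

V_out ≈ 11.8 V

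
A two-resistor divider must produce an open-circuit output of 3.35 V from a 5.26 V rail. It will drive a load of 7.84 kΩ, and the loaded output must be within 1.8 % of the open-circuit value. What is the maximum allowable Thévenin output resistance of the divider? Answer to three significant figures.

Loading drop = R_th/(R_th + R_L) ≤ 0.0180, so R_th ≤ R_L · ε/(1−ε) = 7.84 kΩ × 0.0180/0.9820 = 144 Ω.

R_th ≤ 144 Ω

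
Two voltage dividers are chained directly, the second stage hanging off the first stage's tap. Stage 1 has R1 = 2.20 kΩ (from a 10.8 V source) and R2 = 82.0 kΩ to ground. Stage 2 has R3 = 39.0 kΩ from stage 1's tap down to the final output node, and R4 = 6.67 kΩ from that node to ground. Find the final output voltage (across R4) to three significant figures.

Stage 2 presents R3+R4 = 45.67 kΩ as a load on stage 1's tap.
Stage 1's lower leg becomes R2‖(R3+R4) = 29.33 kΩ, so V_mid = 10.8 × 29.33/31.53 = 10.05 V.
Stage 2 is itself unloaded: V_out = V_mid × R4/(R3+R4) = 10.05 × 6.67/45.67 = 1.47 V.

V_out ≈ 1.47 V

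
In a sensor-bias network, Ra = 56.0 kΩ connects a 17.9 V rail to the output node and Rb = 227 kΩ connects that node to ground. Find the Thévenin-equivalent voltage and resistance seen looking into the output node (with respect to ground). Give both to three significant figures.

V_th = 14.4 V, R_th = 44.9 kΩ

V_th is the open-circuit tap voltage: 17.9 × 227/(56.0 + 227) = 14.4 V.
With the supply zeroed, Ra and Rb appear in parallel from the tap: R_th = Ra‖Rb = (56.0 × 227)/283.0 = 44.9 kΩ.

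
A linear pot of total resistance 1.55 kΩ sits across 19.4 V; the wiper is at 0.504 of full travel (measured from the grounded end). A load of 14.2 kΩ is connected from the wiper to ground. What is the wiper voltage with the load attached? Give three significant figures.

The wiper splits the pot into (1−α)R = 768.8 Ω above and αR = 781.2 Ω below.
Lower section ‖ load = 740.5 Ω.
V_wiper = 19.4 × 740.5/(768.8 + 740.5) = 9.52 V.

V ≈ 9.52 V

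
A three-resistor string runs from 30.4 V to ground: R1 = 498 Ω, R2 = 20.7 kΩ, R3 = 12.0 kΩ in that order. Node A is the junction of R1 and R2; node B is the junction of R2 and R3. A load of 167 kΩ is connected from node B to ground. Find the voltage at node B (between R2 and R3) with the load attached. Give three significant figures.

At node B, R3 is in parallel with the load: R3‖R_L = 11200 Ω.
Below node A the resistance is R2 + (R3‖R_L) = 31900 Ω, so V_A = 30.4 × 31900/32390 = 29.93 V.
Then V_B = V_A × (R3‖R_L)/(R2 + R3‖R_L) = 29.93 × 11200/31900 = 10.5 V.

V ≈ 10.5 V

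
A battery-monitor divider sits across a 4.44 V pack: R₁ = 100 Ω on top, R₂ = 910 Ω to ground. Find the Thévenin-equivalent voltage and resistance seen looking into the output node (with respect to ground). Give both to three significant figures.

V_th is the open-circuit tap voltage: 4.44 × 910/(100 + 910) = 4.00 V.
With the supply zeroed, R₁ and R₂ appear in parallel from the tap: R_th = R₁‖R₂ = (100 × 910)/1010 = 90.1 Ω.

V_th = 4.00 V, R_th = 90.1 Ω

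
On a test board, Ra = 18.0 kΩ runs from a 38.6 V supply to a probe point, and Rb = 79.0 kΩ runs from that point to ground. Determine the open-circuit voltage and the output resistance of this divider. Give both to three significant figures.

V_th = 31.4 V, R_th = 14.7 kΩ

V_th is the open-circuit tap voltage: 38.6 × 79.0/(18.0 + 79.0) = 31.4 V.
With the supply zeroed, Ra and Rb appear in parallel from the tap: R_th = Ra‖Rb = (18.0 × 79.0)/97.00 = 14.7 kΩ.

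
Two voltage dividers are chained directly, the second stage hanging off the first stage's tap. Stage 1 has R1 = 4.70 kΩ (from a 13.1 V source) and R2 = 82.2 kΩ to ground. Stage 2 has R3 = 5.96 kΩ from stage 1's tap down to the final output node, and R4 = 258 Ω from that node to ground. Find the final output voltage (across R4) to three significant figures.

Stage 2 presents R3+R4 = 6218 Ω as a load on stage 1's tap.
Stage 1's lower leg becomes R2‖(R3+R4) = 5781 Ω, so V_mid = 13.1 × 5781/10480 = 7.225 V.
Stage 2 is itself unloaded: V_out = V_mid × R4/(R3+R4) = 7.225 × 258/6218 = 0.300 V.

V_out ≈ 0.300 V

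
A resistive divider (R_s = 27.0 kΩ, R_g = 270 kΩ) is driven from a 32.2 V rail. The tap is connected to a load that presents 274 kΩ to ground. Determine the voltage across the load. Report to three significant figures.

V_out ≈ 26.9 V

The load sits in parallel with R_g: R_g‖R_L = (270 × 274) / (270 + 274) = 136.0 kΩ.
V_out = 32.2 × 136.0 / (27.0 + 136.0) = 32.2 × 136.0/163.0 = 26.9 V.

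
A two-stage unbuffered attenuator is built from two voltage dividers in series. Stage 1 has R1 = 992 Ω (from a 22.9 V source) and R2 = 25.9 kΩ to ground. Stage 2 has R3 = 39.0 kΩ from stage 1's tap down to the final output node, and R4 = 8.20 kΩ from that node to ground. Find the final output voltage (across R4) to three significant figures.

V_out ≈ 3.76 V

Stage 2 presents R3+R4 = 47200 Ω as a load on stage 1's tap.
Stage 1's lower leg becomes R2‖(R3+R4) = 16720 Ω, so V_mid = 22.9 × 16720/17720 = 21.62 V.
Stage 2 is itself unloaded: V_out = V_mid × R4/(R3+R4) = 21.62 × 8200/47200 = 3.76 V.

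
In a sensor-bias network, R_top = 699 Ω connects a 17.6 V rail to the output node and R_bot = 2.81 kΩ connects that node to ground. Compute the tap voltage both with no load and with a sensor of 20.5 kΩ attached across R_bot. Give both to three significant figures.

Unloaded: 14.1 V; loaded: 13.7 V

Open-circuit: V = 17.6 × 2810/(699 + 2810) = 14.1 V.
With the load, R_bot becomes R_bot‖R_L = 2471 Ω, so V = 17.6 × 2471/3170 = 13.7 V.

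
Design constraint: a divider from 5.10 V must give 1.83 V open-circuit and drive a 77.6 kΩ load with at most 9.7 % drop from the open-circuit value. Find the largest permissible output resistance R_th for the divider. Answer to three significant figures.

Loading drop = R_th/(R_th + R_L) ≤ 0.0970, so R_th ≤ R_L · ε/(1−ε) = 77.6 kΩ × 0.0970/0.9030 = 8.34 kΩ.
(Any R1, R2 with R2/(R1+R2) = 0.359 and R1‖R2 ≤ 8.34 kΩ will meet the spec.)

R_th ≤ 8.34 kΩ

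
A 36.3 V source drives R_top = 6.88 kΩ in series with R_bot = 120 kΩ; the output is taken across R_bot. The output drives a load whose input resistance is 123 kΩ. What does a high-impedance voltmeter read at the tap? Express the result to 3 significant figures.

V_out ≈ 32.6 V

The load sits in parallel with R_bot: R_bot‖R_L = (120 × 123) / (120 + 123) = 60.74 kΩ.
V_out = 36.3 × 60.74 / (6.88 + 60.74) = 36.3 × 60.74/67.62 = 32.6 V.
(Unloaded it would have been 34.3 V.)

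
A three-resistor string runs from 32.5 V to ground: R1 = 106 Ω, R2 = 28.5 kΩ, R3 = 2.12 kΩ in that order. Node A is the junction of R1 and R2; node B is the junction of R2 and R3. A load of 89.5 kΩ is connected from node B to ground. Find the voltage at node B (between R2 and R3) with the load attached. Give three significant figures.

At node B, R3 is in parallel with the load: R3‖R_L = 2071 Ω.
Below node A the resistance is R2 + (R3‖R_L) = 30570 Ω, so V_A = 32.5 × 30570/30680 = 32.39 V.
Then V_B = V_A × (R3‖R_L)/(R2 + R3‖R_L) = 32.39 × 2071/30570 = 2.19 V.

V ≈ 2.19 V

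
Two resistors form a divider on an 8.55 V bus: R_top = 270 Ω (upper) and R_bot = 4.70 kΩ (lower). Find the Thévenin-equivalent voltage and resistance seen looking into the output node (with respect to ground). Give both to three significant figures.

V_th is the open-circuit tap voltage: 8.55 × 4700/(270 + 4700) = 8.09 V.
With the supply zeroed, R_top and R_bot appear in parallel from the tap: R_th = R_top‖R_bot = (270 × 4700)/4970 = 255 Ω.

V_th = 8.09 V, R_th = 255 Ω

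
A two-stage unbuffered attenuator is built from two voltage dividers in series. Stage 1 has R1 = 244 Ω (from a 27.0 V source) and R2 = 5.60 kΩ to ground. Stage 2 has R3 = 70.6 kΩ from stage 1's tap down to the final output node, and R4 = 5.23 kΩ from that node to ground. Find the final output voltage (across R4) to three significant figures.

Stage 2 presents R3+R4 = 75830 Ω as a load on stage 1's tap.
Stage 1's lower leg becomes R2‖(R3+R4) = 5215 Ω, so V_mid = 27.0 × 5215/5459 = 25.79 V.
Stage 2 is itself unloaded: V_out = V_mid × R4/(R3+R4) = 25.79 × 5230/75830 = 1.78 V.

V_out ≈ 1.78 V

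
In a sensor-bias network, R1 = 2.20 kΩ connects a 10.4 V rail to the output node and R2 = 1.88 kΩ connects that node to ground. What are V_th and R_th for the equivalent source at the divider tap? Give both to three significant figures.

V_th = 4.79 V, R_th = 1.01 kΩ

V_th is the open-circuit tap voltage: 10.4 × 1.88/(2.20 + 1.88) = 4.79 V.
With the supply zeroed, R1 and R2 appear in parallel from the tap: R_th = R1‖R2 = (2.20 × 1.88)/4.080 = 1.01 kΩ.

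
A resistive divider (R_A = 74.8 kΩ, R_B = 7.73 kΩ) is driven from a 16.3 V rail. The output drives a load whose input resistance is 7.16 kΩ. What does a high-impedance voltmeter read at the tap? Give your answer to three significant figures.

V_out ≈ 0.772 V

The load sits in parallel with R_B: R_B‖R_L = (7.73 × 7.16) / (7.73 + 7.16) = 3.717 kΩ.
V_out = 16.3 × 3.717 / (74.8 + 3.717) = 16.3 × 3.717/78.52 = 0.772 V.
(Unloaded it would have been 1.53 V.)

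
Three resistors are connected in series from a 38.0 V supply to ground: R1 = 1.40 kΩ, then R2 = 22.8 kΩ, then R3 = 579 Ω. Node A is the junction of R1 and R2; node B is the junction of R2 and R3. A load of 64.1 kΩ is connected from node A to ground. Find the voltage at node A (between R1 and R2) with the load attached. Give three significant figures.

Below node A the series string R2+R3 = 23380 Ω sits in parallel with the 64100 Ω load: 17130 Ω.
V_A = 38.0 × 17130/(1400 + 17130) = 35.1 V.

V ≈ 35.1 V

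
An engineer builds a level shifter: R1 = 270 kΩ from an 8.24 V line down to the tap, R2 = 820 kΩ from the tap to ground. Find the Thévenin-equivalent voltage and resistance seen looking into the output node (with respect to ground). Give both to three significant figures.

V_th = 6.20 V, R_th = 203 kΩ

V_th is the open-circuit tap voltage: 8.24 × 820/(270 + 820) = 6.20 V.
With the supply zeroed, R1 and R2 appear in parallel from the tap: R_th = R1‖R2 = (270 × 820)/1090 = 203 kΩ.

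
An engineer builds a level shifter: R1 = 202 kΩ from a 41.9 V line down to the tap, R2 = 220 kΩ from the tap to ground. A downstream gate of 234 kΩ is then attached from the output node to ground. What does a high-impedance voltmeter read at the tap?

V_out ≈ 15.1 V

The load sits in parallel with R2: R2‖R_L = (220 × 234) / (220 + 234) = 113.4 kΩ.
V_out = 41.9 × 113.4 / (202 + 113.4) = 41.9 × 113.4/315.4 = 15.1 V.
(Unloaded it would have been 21.8 V.)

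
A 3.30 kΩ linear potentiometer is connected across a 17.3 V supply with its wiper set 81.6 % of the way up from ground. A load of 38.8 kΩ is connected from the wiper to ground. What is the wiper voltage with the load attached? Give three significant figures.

The wiper splits the pot into (1−α)R = 607.2 Ω above and αR = 2693 Ω below.
Lower section ‖ load = 2518 Ω.
V_wiper = 17.3 × 2518/(607.2 + 2518) = 13.9 V.

V ≈ 13.9 V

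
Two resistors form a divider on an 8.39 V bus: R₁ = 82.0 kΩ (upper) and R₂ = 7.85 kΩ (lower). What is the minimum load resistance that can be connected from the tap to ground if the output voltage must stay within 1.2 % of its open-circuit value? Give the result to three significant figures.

R_L(min) ≈ 590 kΩ

Output resistance R_th = R₁‖R₂ = (82.0 × 7.85)/89.85 = 7.164 kΩ.
The fractional drop is R_th/(R_th + R_L); requiring this ≤ 0.0120 gives R_L ≥ R_th(1/0.0120 − 1) = 7.164 × 82.33 = 590 kΩ.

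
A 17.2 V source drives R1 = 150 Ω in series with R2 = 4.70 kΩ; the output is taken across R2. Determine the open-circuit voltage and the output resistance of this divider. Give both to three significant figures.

V_th is the open-circuit tap voltage: 17.2 × 4700/(150 + 4700) = 16.7 V.
With the supply zeroed, R1 and R2 appear in parallel from the tap: R_th = R1‖R2 = (150 × 4700)/4850 = 145 Ω.

V_th = 16.7 V, R_th = 145 Ω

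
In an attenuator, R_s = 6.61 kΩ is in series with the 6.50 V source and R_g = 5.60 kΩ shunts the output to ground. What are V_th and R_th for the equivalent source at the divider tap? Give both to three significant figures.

V_th = 2.98 V, R_th = 3.03 kΩ

V_th is the open-circuit tap voltage: 6.50 × 5.60/(6.61 + 5.60) = 2.98 V.
With the supply zeroed, R_s and R_g appear in parallel from the tap: R_th = R_s‖R_g = (6.61 × 5.60)/12.21 = 3.03 kΩ.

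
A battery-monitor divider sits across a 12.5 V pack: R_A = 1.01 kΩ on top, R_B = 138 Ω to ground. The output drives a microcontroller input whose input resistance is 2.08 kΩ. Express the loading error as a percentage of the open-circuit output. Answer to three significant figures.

The divider's output (Thévenin) resistance is R_A‖R_B = 121.4 Ω.
Fractional drop under load = R_th/(R_th + R_L) = 121.4 / (121.4 + 2080) = 0.05515.
So the output falls by 5.52 %.

5.52 %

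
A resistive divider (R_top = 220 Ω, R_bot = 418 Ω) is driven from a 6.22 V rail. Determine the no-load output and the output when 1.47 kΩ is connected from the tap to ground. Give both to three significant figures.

Unloaded: 4.08 V; loaded: 3.71 V

Open-circuit: V = 6.22 × 418/(220 + 418) = 4.08 V.
With the load, R_bot becomes R_bot‖R_L = 325.5 Ω, so V = 6.22 × 325.5/545.5 = 3.71 V.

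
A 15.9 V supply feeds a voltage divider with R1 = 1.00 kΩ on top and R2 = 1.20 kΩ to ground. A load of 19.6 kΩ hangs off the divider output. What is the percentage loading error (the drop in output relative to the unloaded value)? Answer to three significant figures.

The divider's output (Thévenin) resistance is R1‖R2 = 0.5455 kΩ.
Fractional drop under load = R_th/(R_th + R_L) = 0.5455 / (0.5455 + 19.6) = 0.02708.
So the output falls by 2.71 %.

2.71 %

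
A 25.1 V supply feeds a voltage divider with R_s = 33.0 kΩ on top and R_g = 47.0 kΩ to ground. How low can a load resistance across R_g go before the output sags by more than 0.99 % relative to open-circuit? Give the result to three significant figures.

R_L(min) ≈ 1.94 MΩ

Output resistance R_th = R_s‖R_g = (33.0 × 47.0)/80.00 = 19.39 kΩ.
The fractional drop is R_th/(R_th + R_L); requiring this ≤ 0.00990 gives R_L ≥ R_th(1/0.00990 − 1) = 19.39 × 100.0 = 1.94 MΩ.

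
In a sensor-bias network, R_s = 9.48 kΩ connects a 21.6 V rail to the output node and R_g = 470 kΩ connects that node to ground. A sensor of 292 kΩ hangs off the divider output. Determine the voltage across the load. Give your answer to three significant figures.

V_out ≈ 20.5 V

The load sits in parallel with R_g: R_g‖R_L = (470 × 292) / (470 + 292) = 180.1 kΩ.
V_out = 21.6 × 180.1 / (9.48 + 180.1) = 21.6 × 180.1/189.6 = 20.5 V.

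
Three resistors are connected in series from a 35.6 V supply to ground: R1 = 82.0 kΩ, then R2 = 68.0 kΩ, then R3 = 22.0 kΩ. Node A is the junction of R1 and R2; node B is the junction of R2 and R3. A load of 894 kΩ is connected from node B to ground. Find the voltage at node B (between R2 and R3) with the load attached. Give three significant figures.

At node B, R3 is in parallel with the load: R3‖R_L = 21.47 kΩ.
Below node A the resistance is R2 + (R3‖R_L) = 89.47 kΩ, so V_A = 35.6 × 89.47/171.5 = 18.58 V.
Then V_B = V_A × (R3‖R_L)/(R2 + R3‖R_L) = 18.58 × 21.47/89.47 = 4.46 V.

V ≈ 4.46 V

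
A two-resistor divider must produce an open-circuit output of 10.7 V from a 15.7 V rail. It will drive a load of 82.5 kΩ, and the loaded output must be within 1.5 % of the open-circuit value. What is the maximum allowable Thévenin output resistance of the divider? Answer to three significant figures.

Loading drop = R_th/(R_th + R_L) ≤ 0.0150, so R_th ≤ R_L · ε/(1−ε) = 82.5 kΩ × 0.0150/0.9850 = 1.26 kΩ.
(Any R1, R2 with R2/(R1+R2) = 0.682 and R1‖R2 ≤ 1.26 kΩ will meet the spec.)

R_th ≤ 1.26 kΩ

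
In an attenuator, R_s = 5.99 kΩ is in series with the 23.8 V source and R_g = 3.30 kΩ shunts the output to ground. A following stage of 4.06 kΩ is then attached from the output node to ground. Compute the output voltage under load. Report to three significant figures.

The load sits in parallel with R_g: R_g‖R_L = (3.30 × 4.06) / (3.30 + 4.06) = 1.820 kΩ.
V_out = 23.8 × 1.820 / (5.99 + 1.820) = 23.8 × 1.820/7.810 = 5.55 V.

V_out ≈ 5.55 V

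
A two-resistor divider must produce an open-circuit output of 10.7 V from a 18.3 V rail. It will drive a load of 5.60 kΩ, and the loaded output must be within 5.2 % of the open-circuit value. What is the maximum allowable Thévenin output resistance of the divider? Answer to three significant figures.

Loading drop = R_th/(R_th + R_L) ≤ 0.0520, so R_th ≤ R_L · ε/(1−ε) = 5.60 kΩ × 0.0520/0.9480 = 307 Ω.

R_th ≤ 307 Ω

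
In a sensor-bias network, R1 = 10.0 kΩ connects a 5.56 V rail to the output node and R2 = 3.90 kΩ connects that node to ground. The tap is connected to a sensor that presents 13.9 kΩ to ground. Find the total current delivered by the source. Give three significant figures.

R2‖R_L = 3.046 kΩ, so the source sees R1 + R2‖R_L = 13.05 kΩ.
I = 5.56 V / 13.05 kΩ = 0.426 mA.

I ≈ 0.426 mA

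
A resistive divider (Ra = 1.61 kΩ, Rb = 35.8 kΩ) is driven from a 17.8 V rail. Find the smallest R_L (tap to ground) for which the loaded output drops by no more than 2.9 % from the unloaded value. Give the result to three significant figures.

R_L(min) ≈ 51.6 kΩ

Output resistance R_th = Ra‖Rb = (1.61 × 35.8)/37.41 = 1.541 kΩ.
The fractional drop is R_th/(R_th + R_L); requiring this ≤ 0.0290 gives R_L ≥ R_th(1/0.0290 − 1) = 1.541 × 33.48 = 51.6 kΩ.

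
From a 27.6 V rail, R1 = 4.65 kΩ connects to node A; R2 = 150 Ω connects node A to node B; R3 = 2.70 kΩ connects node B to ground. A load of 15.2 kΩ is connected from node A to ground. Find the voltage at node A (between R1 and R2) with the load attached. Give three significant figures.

Below node A the series string R2+R3 = 2850 Ω sits in parallel with the 15200 Ω load: 2400 Ω.
V_A = 27.6 × 2400/(4650 + 2400) = 9.40 V.

V ≈ 9.40 V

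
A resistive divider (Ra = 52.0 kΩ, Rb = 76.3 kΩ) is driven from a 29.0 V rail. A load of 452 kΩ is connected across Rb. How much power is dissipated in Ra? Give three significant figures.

P ≈ 3.18 mW

Total resistance from the source is Ra + (Rb‖R_L) = 117.3 kΩ, so I = 29.0/117.3 kΩ = 0.2473 mA.
P = I²·Ra = (0.2473 mA)² × 52.0 kΩ = 3.18 mW.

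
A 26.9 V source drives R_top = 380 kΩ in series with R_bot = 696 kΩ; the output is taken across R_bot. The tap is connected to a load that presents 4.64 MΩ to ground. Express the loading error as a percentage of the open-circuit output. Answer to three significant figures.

5.03 %

The divider's output (Thévenin) resistance is R_top‖R_bot = 245.8 kΩ.
Fractional drop under load = R_th/(R_th + R_L) = 245.8 / (245.8 + 4640) = 0.05031.
So the output falls by 5.03 %.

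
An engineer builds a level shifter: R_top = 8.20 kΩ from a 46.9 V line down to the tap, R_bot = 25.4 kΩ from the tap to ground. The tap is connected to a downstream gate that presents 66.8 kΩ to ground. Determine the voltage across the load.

The load sits in parallel with R_bot: R_bot‖R_L = (25.4 × 66.8) / (25.4 + 66.8) = 18.40 kΩ.
V_out = 46.9 × 18.40 / (8.20 + 18.40) = 46.9 × 18.40/26.60 = 32.4 V.

V_out ≈ 32.4 V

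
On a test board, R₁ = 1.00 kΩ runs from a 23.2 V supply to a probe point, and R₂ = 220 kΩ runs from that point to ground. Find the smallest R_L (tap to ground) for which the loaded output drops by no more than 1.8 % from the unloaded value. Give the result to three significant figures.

R_L(min) ≈ 54.3 kΩ

Output resistance R_th = R₁‖R₂ = (1000 × 220000)/221000 = 995.5 Ω.
The fractional drop is R_th/(R_th + R_L); requiring this ≤ 0.0180 gives R_L ≥ R_th(1/0.0180 − 1) = 995.5 × 54.56 = 54.3 kΩ.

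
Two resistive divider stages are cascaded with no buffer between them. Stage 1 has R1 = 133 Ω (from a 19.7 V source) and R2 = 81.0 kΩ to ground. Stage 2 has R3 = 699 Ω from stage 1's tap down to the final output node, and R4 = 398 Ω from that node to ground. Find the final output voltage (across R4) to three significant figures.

V_out ≈ 6.37 V

Stage 2 presents R3+R4 = 1097 Ω as a load on stage 1's tap.
Stage 1's lower leg becomes R2‖(R3+R4) = 1082 Ω, so V_mid = 19.7 × 1082/1215 = 17.54 V.
Stage 2 is itself unloaded: V_out = V_mid × R4/(R3+R4) = 17.54 × 398/1097 = 6.37 V.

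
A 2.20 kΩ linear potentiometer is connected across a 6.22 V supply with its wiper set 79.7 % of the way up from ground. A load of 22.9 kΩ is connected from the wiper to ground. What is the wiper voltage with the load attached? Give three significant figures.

The wiper splits the pot into (1−α)R = 446.6 Ω above and αR = 1753 Ω below.
Lower section ‖ load = 1629 Ω.
V_wiper = 6.22 × 1629/(446.6 + 1629) = 4.88 V.

V ≈ 4.88 V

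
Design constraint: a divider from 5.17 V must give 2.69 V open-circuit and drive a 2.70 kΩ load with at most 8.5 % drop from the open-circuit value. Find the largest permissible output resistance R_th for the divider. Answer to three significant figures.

R_th ≤ 251 Ω

Loading drop = R_th/(R_th + R_L) ≤ 0.0850, so R_th ≤ R_L · ε/(1−ε) = 2.70 kΩ × 0.0850/0.9150 = 251 Ω.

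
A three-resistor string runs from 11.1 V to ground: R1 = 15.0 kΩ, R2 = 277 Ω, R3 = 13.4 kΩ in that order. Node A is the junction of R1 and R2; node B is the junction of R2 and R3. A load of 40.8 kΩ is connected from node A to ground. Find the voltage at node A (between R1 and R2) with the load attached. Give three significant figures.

V ≈ 4.50 V

Below node A the series string R2+R3 = 13680 Ω sits in parallel with the 40800 Ω load: 10240 Ω.
V_A = 11.1 × 10240/(15000 + 10240) = 4.50 V.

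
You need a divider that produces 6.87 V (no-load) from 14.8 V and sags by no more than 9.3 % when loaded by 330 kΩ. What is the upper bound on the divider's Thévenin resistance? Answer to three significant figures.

Loading drop = R_th/(R_th + R_L) ≤ 0.0930, so R_th ≤ R_L · ε/(1−ε) = 330 kΩ × 0.0930/0.9070 = 33.8 kΩ.

R_th ≤ 33.8 kΩ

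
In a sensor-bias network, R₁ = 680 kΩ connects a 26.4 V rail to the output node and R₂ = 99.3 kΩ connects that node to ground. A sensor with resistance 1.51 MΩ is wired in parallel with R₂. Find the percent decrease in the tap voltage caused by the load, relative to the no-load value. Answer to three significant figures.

The divider's output (Thévenin) resistance is R₁‖R₂ = 86.65 kΩ.
Fractional drop under load = R_th/(R_th + R_L) = 86.65 / (86.65 + 1510) = 0.05427.
So the output falls by 5.43 %.

5.43 %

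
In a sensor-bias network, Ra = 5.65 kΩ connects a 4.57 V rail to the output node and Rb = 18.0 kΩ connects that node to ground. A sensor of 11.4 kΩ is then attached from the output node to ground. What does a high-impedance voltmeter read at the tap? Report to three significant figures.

The load sits in parallel with Rb: Rb‖R_L = (18.0 × 11.4) / (18.0 + 11.4) = 6.980 kΩ.
V_out = 4.57 × 6.980 / (5.65 + 6.980) = 4.57 × 6.980/12.63 = 2.53 V.
(Unloaded it would have been 3.48 V.)

V_out ≈ 2.53 V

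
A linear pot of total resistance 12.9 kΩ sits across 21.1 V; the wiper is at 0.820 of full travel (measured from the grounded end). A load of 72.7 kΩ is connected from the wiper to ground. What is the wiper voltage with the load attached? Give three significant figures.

The wiper splits the pot into (1−α)R = 2.322 kΩ above and αR = 10.58 kΩ below.
Lower section ‖ load = 9.234 kΩ.
V_wiper = 21.1 × 9.234/(2.322 + 9.234) = 16.9 V.

V ≈ 16.9 V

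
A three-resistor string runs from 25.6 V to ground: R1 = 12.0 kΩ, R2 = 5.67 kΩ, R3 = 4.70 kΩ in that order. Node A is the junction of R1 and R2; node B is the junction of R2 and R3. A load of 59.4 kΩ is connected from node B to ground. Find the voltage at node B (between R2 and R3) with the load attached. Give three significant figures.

V ≈ 5.06 V

At node B, R3 is in parallel with the load: R3‖R_L = 4.355 kΩ.
Below node A the resistance is R2 + (R3‖R_L) = 10.03 kΩ, so V_A = 25.6 × 10.03/22.03 = 11.65 V.
Then V_B = V_A × (R3‖R_L)/(R2 + R3‖R_L) = 11.65 × 4.355/10.03 = 5.06 V.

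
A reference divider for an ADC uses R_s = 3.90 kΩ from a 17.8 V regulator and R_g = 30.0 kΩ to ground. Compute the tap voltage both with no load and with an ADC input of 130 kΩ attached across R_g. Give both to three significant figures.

Open-circuit: V = 17.8 × 30.0/(3.90 + 30.0) = 15.8 V.
With the load, R_g becomes R_g‖R_L = 24.38 kΩ, so V = 17.8 × 24.38/28.27 = 15.3 V.

Unloaded: 15.8 V; loaded: 15.3 V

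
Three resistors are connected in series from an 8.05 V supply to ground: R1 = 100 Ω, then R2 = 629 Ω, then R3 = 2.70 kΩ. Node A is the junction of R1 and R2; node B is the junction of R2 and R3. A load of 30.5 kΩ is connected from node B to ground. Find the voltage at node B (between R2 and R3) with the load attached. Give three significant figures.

V ≈ 6.22 V

At node B, R3 is in parallel with the load: R3‖R_L = 2480 Ω.
Below node A the resistance is R2 + (R3‖R_L) = 3109 Ω, so V_A = 8.05 × 3109/3209 = 7.799 V.
Then V_B = V_A × (R3‖R_L)/(R2 + R3‖R_L) = 7.799 × 2480/3109 = 6.22 V.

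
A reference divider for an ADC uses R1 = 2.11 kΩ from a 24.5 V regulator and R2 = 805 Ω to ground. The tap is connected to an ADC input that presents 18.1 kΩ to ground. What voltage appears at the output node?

V_out ≈ 6.55 V

The load sits in parallel with R2: R2‖R_L = (805 × 18100) / (805 + 18100) = 770.7 Ω.
V_out = 24.5 × 770.7 / (2110 + 770.7) = 24.5 × 770.7/2881 = 6.55 V.
(Unloaded it would have been 6.77 V.)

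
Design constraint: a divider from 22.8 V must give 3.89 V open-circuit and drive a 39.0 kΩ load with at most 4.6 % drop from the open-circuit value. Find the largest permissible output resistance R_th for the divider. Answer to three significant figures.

R_th ≤ 1.88 kΩ

Loading drop = R_th/(R_th + R_L) ≤ 0.0460, so R_th ≤ R_L · ε/(1−ε) = 39.0 kΩ × 0.0460/0.9540 = 1.88 kΩ.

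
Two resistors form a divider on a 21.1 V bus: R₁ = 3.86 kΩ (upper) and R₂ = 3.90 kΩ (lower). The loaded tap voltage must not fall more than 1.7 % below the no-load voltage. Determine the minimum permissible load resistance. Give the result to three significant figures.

Output resistance R_th = R₁‖R₂ = (3.86 × 3.90)/7.760 = 1.940 kΩ.
The fractional drop is R_th/(R_th + R_L); requiring this ≤ 0.0170 gives R_L ≥ R_th(1/0.0170 − 1) = 1.940 × 57.82 = 112 kΩ.

R_L(min) ≈ 112 kΩ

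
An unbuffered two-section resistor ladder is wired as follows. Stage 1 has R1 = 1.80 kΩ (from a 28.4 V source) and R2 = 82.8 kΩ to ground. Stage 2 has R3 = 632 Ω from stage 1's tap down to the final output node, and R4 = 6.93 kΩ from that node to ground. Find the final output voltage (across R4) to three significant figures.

Stage 2 presents R3+R4 = 7562 Ω as a load on stage 1's tap.
Stage 1's lower leg becomes R2‖(R3+R4) = 6929 Ω, so V_mid = 28.4 × 6929/8729 = 22.54 V.
Stage 2 is itself unloaded: V_out = V_mid × R4/(R3+R4) = 22.54 × 6930/7562 = 20.7 V.

V_out ≈ 20.7 V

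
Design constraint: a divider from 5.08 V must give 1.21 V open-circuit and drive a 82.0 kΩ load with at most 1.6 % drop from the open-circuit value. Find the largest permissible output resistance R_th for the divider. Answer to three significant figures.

R_th ≤ 1.33 kΩ

Loading drop = R_th/(R_th + R_L) ≤ 0.0160, so R_th ≤ R_L · ε/(1−ε) = 82.0 kΩ × 0.0160/0.9840 = 1.33 kΩ.
(Any R1, R2 with R2/(R1+R2) = 0.238 and R1‖R2 ≤ 1.33 kΩ will meet the spec.)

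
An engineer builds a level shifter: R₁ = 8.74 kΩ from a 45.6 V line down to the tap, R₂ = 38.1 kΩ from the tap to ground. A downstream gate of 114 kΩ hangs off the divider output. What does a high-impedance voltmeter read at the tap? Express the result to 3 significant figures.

The load sits in parallel with R₂: R₂‖R_L = (38.1 × 114) / (38.1 + 114) = 28.56 kΩ.
V_out = 45.6 × 28.56 / (8.74 + 28.56) = 45.6 × 28.56/37.30 = 34.9 V.

V_out ≈ 34.9 V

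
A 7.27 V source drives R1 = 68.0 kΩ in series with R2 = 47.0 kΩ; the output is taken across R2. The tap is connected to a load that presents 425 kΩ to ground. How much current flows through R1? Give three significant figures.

I ≈ 0.0659 mA

R2‖R_L = 42.32 kΩ, so the source sees R1 + R2‖R_L = 110.3 kΩ.
I = 7.27 V / 110.3 kΩ = 0.0659 mA.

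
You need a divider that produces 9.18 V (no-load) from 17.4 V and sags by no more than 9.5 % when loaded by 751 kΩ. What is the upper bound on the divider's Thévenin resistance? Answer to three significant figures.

R_th ≤ 78.8 kΩ

Loading drop = R_th/(R_th + R_L) ≤ 0.0950, so R_th ≤ R_L · ε/(1−ε) = 751 kΩ × 0.0950/0.9050 = 78.8 kΩ.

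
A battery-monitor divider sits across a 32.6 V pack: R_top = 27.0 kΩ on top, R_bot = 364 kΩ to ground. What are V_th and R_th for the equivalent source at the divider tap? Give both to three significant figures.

V_th = 30.3 V, R_th = 25.1 kΩ

V_th is the open-circuit tap voltage: 32.6 × 364/(27.0 + 364) = 30.3 V.
With the supply zeroed, R_top and R_bot appear in parallel from the tap: R_th = R_top‖R_bot = (27.0 × 364)/391.0 = 25.1 kΩ.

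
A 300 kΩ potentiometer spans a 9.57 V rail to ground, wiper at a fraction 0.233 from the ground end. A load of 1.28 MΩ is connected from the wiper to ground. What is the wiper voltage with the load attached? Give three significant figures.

V ≈ 2.14 V

The wiper splits the pot into (1−α)R = 230.1 kΩ above and αR = 69.90 kΩ below.
Lower section ‖ load = 66.28 kΩ.
V_wiper = 9.57 × 66.28/(230.1 + 66.28) = 2.14 V.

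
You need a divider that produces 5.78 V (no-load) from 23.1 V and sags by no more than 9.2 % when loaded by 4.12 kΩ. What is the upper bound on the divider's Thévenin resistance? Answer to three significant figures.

R_th ≤ 417 Ω

Loading drop = R_th/(R_th + R_L) ≤ 0.0920, so R_th ≤ R_L · ε/(1−ε) = 4.12 kΩ × 0.0920/0.9080 = 417 Ω.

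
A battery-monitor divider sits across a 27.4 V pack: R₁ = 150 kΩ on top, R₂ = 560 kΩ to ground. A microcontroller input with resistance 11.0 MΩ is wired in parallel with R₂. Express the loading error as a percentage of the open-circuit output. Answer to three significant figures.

1.06 %

The divider's output (Thévenin) resistance is R₁‖R₂ = 118.3 kΩ.
Fractional drop under load = R_th/(R_th + R_L) = 118.3 / (118.3 + 11000) = 0.01064.
So the output falls by 1.06 %.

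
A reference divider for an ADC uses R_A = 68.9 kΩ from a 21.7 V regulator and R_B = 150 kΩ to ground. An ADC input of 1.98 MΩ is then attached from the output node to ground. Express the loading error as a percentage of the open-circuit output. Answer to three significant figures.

The divider's output (Thévenin) resistance is R_A‖R_B = 47.21 kΩ.
Fractional drop under load = R_th/(R_th + R_L) = 47.21 / (47.21 + 1980) = 0.02329.
So the output falls by 2.33 %.

2.33 %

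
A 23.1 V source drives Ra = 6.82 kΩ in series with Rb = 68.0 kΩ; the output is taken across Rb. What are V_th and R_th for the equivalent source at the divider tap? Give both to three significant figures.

V_th = 21.0 V, R_th = 6.20 kΩ

V_th is the open-circuit tap voltage: 23.1 × 68.0/(6.82 + 68.0) = 21.0 V.
With the supply zeroed, Ra and Rb appear in parallel from the tap: R_th = Ra‖Rb = (6.82 × 68.0)/74.82 = 6.20 kΩ.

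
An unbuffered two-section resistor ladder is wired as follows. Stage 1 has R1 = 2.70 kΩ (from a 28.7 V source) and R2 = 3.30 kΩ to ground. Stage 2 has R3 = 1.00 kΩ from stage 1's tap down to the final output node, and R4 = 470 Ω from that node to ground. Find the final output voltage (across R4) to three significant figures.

Stage 2 presents R3+R4 = 1470 Ω as a load on stage 1's tap.
Stage 1's lower leg becomes R2‖(R3+R4) = 1017 Ω, so V_mid = 28.7 × 1017/3717 = 7.852 V.
Stage 2 is itself unloaded: V_out = V_mid × R4/(R3+R4) = 7.852 × 470/1470 = 2.51 V.

V_out ≈ 2.51 V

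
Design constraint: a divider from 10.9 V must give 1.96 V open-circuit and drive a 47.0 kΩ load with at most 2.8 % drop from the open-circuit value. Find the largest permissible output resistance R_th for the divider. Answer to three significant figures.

Loading drop = R_th/(R_th + R_L) ≤ 0.0280, so R_th ≤ R_L · ε/(1−ε) = 47.0 kΩ × 0.0280/0.9720 = 1.35 kΩ.

R_th ≤ 1.35 kΩ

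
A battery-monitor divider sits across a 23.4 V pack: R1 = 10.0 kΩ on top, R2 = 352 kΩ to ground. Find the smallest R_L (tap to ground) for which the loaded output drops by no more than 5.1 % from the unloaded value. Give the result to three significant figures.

R_L(min) ≈ 181 kΩ

Output resistance R_th = R1‖R2 = (10.0 × 352)/362.0 = 9.724 kΩ.
The fractional drop is R_th/(R_th + R_L); requiring this ≤ 0.0510 gives R_L ≥ R_th(1/0.0510 − 1) = 9.724 × 18.61 = 181 kΩ.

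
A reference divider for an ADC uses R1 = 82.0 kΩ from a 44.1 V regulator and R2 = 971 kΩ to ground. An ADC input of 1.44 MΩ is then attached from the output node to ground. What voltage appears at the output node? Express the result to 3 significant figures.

The load sits in parallel with R2: R2‖R_L = (971 × 1440) / (971 + 1440) = 579.9 kΩ.
V_out = 44.1 × 579.9 / (82.0 + 579.9) = 44.1 × 579.9/661.9 = 38.6 V.

V_out ≈ 38.6 V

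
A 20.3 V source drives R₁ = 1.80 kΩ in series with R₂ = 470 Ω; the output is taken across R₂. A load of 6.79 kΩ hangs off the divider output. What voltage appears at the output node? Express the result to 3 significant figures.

V_out ≈ 3.98 V

The load sits in parallel with R₂: R₂‖R_L = (470 × 6790) / (470 + 6790) = 439.6 Ω.
V_out = 20.3 × 439.6 / (1800 + 439.6) = 20.3 × 439.6/2240 = 3.98 V.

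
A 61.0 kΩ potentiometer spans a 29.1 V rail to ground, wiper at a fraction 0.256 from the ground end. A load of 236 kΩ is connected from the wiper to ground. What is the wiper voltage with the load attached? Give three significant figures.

The wiper splits the pot into (1−α)R = 45.38 kΩ above and αR = 15.62 kΩ below.
Lower section ‖ load = 14.65 kΩ.
V_wiper = 29.1 × 14.65/(45.38 + 14.65) = 7.10 V.

V ≈ 7.10 V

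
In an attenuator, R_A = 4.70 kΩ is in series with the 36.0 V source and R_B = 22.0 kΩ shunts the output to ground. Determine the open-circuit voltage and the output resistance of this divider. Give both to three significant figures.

V_th = 29.7 V, R_th = 3.87 kΩ

V_th is the open-circuit tap voltage: 36.0 × 22.0/(4.70 + 22.0) = 29.7 V.
With the supply zeroed, R_A and R_B appear in parallel from the tap: R_th = R_A‖R_B = (4.70 × 22.0)/26.70 = 3.87 kΩ.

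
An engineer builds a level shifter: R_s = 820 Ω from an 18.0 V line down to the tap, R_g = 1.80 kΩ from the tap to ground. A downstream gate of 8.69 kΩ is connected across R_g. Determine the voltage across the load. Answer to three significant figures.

V_out ≈ 11.6 V

The load sits in parallel with R_g: R_g‖R_L = (1800 × 8690) / (1800 + 8690) = 1491 Ω.
V_out = 18.0 × 1491 / (820 + 1491) = 18.0 × 1491/2311 = 11.6 V.
(Unloaded it would have been 12.4 V.)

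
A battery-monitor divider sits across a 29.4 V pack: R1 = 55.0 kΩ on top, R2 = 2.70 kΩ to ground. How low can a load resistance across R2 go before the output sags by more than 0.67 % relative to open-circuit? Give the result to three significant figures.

Output resistance R_th = R1‖R2 = (55.0 × 2.70)/57.70 = 2.574 kΩ.
The fractional drop is R_th/(R_th + R_L); requiring this ≤ 0.00670 gives R_L ≥ R_th(1/0.00670 − 1) = 2.574 × 148.3 = 382 kΩ.

R_L(min) ≈ 382 kΩ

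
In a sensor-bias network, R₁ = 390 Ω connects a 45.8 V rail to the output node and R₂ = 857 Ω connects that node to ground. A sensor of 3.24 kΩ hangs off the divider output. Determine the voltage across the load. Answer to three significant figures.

The load sits in parallel with R₂: R₂‖R_L = (857 × 3240) / (857 + 3240) = 677.7 Ω.
V_out = 45.8 × 677.7 / (390 + 677.7) = 45.8 × 677.7/1068 = 29.1 V.

V_out ≈ 29.1 V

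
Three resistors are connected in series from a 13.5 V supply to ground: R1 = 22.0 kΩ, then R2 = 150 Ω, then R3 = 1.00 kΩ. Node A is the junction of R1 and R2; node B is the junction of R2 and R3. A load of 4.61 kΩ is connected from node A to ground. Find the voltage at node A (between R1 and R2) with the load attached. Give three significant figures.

V ≈ 0.542 V

Below node A the series string R2+R3 = 1150 Ω sits in parallel with the 4610 Ω load: 920.4 Ω.
V_A = 13.5 × 920.4/(22000 + 920.4) = 0.542 V.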